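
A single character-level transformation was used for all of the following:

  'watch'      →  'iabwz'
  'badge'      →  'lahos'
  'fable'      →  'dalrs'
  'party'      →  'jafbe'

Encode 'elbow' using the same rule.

Each letter's alphabet position (a=0..z=25) is mapped through 11·x+0 mod 26 — an affine cipher.
Applying it to elbow: e(4)→11·4+0≡18=s; l(11)→11·11+0≡17=r; b(1)→11·1+0≡11=l; o(14)→11·14+0≡24=y; w(22)→11·22+0≡8=i (all mod 26).

srlyi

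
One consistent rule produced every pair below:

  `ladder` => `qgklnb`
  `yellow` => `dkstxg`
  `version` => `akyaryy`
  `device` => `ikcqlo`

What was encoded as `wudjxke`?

rowboat

In ladder: l→q is +5, a→g is +6, d→k is +7, d→l is +8 — the shift increases by 1 each position. The shift increases by 1 at each position, starting from +5: 5, 6, 7, ….
Decoding wudjxke: w−5=r, u−6=o, d−7=w, j−8=b, x−9=o, k−10=a, e−11=t.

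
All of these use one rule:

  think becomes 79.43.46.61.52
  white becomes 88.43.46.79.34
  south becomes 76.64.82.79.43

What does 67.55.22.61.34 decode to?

t(#20)→79 and h(#8)→43: differences scale by 3, so n = 3·pos + 19. With a=1..z=26, the number is 3·pos + 19.
Reversing it on 67.55.22.61.34: 67→(67−19)÷3=16=p, 55→(55−19)÷3=12=l, 22→(22−19)÷3=1=a, 61→(61−19)÷3=14=n, 34→(34−19)÷3=5=e.

plane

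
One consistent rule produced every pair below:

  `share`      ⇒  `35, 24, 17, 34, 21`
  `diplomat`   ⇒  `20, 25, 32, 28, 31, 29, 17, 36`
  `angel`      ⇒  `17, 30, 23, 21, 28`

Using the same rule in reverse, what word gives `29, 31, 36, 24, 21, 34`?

s is letter #19 and maps to 35: an offset of 16. The number is (letter's place in the alphabet, a=1) + 16.
Undoing it on 29, 31, 36, 24, 21, 34: 29→(29−16)÷1=13=m, 31→(31−16)÷1=15=o, 36→(36−16)÷1=20=t, 24→(24−16)÷1=8=h, 21→(21−16)÷1=5=e, 34→(34−16)÷1=18=r.

mother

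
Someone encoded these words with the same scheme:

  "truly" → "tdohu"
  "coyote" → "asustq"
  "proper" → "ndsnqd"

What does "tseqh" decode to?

t(19)→t(19) and r(17)→d(3) fit y≡21x+10 (mod 26); the inverse of 21 mod 26 is 5. Treating letters as 0–25, the rule is x ↦ 21x + 10 (mod 26).
Undoing it on tseqh: t(19)→5·(19−10)≡19=t; s(18)→5·(18−10)≡14=o; e(4)→5·(4−10)≡22=w; q(16)→5·(16−10)≡4=e; h(7)→5·(7−10)≡11=l (all mod 26).

towel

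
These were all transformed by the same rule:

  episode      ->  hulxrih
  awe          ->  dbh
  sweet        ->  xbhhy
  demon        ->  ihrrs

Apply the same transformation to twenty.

ybhsyd

Two shifts are in play — +3 for a/e/i/o/u, +5 for every other letter.
Applying it to twenty: t(cons)+5=y, w(cons)+5=b, e(vowel)+3=h, n(cons)+5=s, t(cons)+5=y, y(cons)+5=d.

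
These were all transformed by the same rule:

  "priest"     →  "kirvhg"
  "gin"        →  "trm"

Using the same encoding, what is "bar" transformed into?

Each letter is replaced by its mirror in the alphabet: a↔z, b↔y, c↔x, and so on (the Atbash cipher).
Applying it to bar: b↔y, a↔z, r↔i.

yzi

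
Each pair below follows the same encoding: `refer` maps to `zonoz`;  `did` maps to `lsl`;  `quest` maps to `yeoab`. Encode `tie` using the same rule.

bso

The rule splits by letter class: vowels +10, consonants +8.
Applying it to tie: t(cons)+8=b, i(vowel)+10=s, e(vowel)+10=o.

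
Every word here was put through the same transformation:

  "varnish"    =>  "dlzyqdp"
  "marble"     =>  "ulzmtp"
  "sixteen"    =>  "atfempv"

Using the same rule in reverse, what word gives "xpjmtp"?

pebble

Shifts by position in varnish: pos 0: v→d (+8), pos 1: a→l (+11), pos 2: r→z (+8), pos 3: n→y (+11) — repeating every 2. The shifts repeat in a cycle of length 2: positions 0,1,… shift by +8, +11, then the pattern repeats.
Undoing it on xpjmtp: x−8=p, p−11=e, j−8=b, m−11=b, t−8=l, p−11=e.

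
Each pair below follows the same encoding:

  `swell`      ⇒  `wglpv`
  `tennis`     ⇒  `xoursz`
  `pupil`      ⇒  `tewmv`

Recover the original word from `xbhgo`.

trace

Shifts by position in swell: pos 0: s→w (+4), pos 1: w→g (+10), pos 2: e→l (+7), pos 3: l→p (+4), pos 4: l→v (+10) — repeating every 3. The shifts repeat in a cycle of length 3: positions 0,1,… shift by +4, +10, +7, then the pattern repeats.
Reversing it on xbhgo: x−4=t, b−10=r, h−7=a, g−4=c, o−10=e.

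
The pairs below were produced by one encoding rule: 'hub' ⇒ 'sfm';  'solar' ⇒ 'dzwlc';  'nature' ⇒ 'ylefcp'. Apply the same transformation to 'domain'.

It's a constant shift of +11 (ROT11).
For domain: d+11=o, o+11=z, m+11=x, a+11=l, i+11=t, n+11=y.

ozxlty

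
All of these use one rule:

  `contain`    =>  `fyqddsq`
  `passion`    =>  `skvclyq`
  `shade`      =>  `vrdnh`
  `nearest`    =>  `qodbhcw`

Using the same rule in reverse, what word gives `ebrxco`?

Shifts by position in contain: pos 0: c→f (+3), pos 1: o→y (+10), pos 2: n→q (+3), pos 3: t→d (+10) — repeating every 2. It's a Vigenère-style cipher with numeric key [3,10]: position i shifts by key[i mod 2].
Decoding ebrxco: e−3=b, b−10=r, r−3=o, x−10=n, c−3=z, o−10=e.

bronze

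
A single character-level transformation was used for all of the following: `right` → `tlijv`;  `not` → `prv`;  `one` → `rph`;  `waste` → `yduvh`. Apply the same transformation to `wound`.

yrxpf

The rule splits by letter class: vowels +3, consonants +2.
On wound: w(cons)+2=y, o(vowel)+3=r, u(vowel)+3=x, n(cons)+2=p, d(cons)+2=f.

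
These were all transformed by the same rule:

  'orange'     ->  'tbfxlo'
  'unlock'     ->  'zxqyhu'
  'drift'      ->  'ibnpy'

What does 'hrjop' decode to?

Shifts by position in orange: pos 0: o→t (+5), pos 1: r→b (+10), pos 2: a→f (+5), pos 3: n→x (+10) — repeating every 2. A repeating key of period 2 is used — shifts +5, +10 over and over.
Undoing it on hrjop: h−5=c, r−10=h, j−5=e, o−10=e, p−5=k.

cheek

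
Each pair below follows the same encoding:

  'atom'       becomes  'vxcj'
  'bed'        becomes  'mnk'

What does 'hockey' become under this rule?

Read the word backwards and shift each letter +9.
Applying it to hockey: reverse → yekcoh; then shift: y+9=h, e+9=n, k+9=t, c+9=l, o+9=x, h+9=q.

hntlxq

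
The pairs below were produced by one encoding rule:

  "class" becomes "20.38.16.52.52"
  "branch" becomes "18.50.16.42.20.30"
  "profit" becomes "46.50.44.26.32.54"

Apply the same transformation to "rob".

50.44.18

c(#3)→20 and l(#12)→38: differences scale by 2, so n = 2·pos + 14. With a=1..z=26, the number is 2·pos + 14.
On rob: r=18→50, o=15→44, b=2→18.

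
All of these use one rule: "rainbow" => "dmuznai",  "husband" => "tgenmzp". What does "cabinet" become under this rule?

omnuzqf

Compare letters: r→d is +12, a→m is +12, i→u is +12 — a constant shift. Every letter moves 12 places later in the alphabet, wrapping around z→a.
For cabinet: c+12=o, a+12=m, b+12=n, i+12=u, n+12=z, e+12=q, t+12=f.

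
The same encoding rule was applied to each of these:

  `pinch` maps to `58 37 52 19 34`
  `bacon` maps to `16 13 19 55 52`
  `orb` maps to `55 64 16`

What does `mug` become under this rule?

49 73 31

p(#16)→58 and i(#9)→37: differences scale by 3, so n = 3·pos + 10. Each letter becomes 3×(its alphabet position, a=1..z=26) + 10.
For mug: m=13→49, u=21→73, g=7→31.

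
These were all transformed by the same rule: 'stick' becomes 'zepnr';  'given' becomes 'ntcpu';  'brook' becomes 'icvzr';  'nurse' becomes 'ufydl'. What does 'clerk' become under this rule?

Shifts by position in stick: pos 0: s→z (+7), pos 1: t→e (+11), pos 2: i→p (+7), pos 3: c→n (+11) — repeating every 2. The shifts repeat in a cycle of length 2: positions 0,1,… shift by +7, +11, then the pattern repeats.
For clerk: c+7=j, l+11=w, e+7=l, r+11=c, k+7=r.

jwlcr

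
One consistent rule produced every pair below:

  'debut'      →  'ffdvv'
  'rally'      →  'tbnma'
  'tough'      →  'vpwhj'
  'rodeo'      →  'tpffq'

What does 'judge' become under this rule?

lvfhg

Shifts by position in debut: pos 0: d→f (+2), pos 1: e→f (+1), pos 2: b→d (+2), pos 3: u→v (+1) — repeating every 2. The shifts repeat in a cycle of length 2: positions 0,1,… shift by +2, +1, then the pattern repeats.
For judge: j+2=l, u+1=v, d+2=f, g+1=h, e+2=g.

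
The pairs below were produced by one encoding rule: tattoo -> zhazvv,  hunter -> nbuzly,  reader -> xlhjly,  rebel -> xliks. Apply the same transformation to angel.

gunks

Shifts by position in tattoo: pos 0: t→z (+6), pos 1: a→h (+7), pos 2: t→a (+7), pos 3: t→z (+6), pos 4: o→v (+7), pos 5: o→v (+7) — repeating every 3. A repeating key of period 3 is used — shifts +6, +7, +7 over and over.
For angel: a+6=g, n+7=u, g+7=n, e+6=k, l+7=s.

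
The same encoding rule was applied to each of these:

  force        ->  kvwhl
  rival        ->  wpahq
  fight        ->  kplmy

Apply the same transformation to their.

Two shifts are in play — +7 for a/e/i/o/u, +5 for every other letter.
On their: t(cons)+5=y, h(cons)+5=m, e(vowel)+7=l, i(vowel)+7=p, r(cons)+5=w.

ymlpw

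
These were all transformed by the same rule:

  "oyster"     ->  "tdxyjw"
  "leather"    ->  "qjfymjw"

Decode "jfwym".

Each letter is shifted forward by 5 in the alphabet (a Caesar shift of +5).
Decoding jfwym: j−5=e, f−5=a, w−5=r, y−5=t, m−5=h.

earth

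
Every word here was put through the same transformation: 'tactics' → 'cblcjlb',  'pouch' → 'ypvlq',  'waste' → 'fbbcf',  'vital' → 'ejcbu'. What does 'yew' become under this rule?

hff

The shift depends on letter class: consonant t→c is +9, but vowel a→b is +1. Two shifts are in play — +1 for a/e/i/o/u, +9 for every other letter.
On yew: y(cons)+9=h, e(vowel)+1=f, w(cons)+9=f.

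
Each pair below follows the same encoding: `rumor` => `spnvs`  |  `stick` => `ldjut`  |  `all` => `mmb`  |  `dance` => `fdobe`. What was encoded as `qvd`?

The output letters match the input read backwards, each shifted +1: rumor reversed is romur. The word is reversed, then every letter is shifted forward by 1.
Reversing it on qvd: shift back: q−1=p, v−1=u, d−1=c → puc; then reverse → cup.

cup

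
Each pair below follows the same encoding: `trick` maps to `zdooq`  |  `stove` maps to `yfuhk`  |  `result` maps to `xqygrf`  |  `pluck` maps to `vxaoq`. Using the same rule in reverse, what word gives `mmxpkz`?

Shifts by position in trick: pos 0: t→z (+6), pos 1: r→d (+12), pos 2: i→o (+6), pos 3: c→o (+12) — repeating every 2. A repeating key of period 2 is used — shifts +6, +12 over and over.
Reversing it on mmxpkz: m−6=g, m−12=a, x−6=r, p−12=d, k−6=e, z−12=n.

garden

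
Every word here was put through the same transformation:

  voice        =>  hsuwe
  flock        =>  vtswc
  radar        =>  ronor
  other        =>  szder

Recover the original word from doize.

haste

v(21)→h(7) and o(14)→s(18) fit y≡17x+14 (mod 26); the inverse of 17 mod 26 is 23. Treating letters as 0–25, the rule is x ↦ 17x + 14 (mod 26).
Reversing it on doize: d(3)→23·(3−14)≡7=h; o(14)→23·(14−14)≡0=a; i(8)→23·(8−14)≡18=s; z(25)→23·(25−14)≡19=t; e(4)→23·(4−14)≡4=e (all mod 26).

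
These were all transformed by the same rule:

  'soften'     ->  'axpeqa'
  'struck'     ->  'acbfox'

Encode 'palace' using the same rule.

Letter i (0-indexed) is shifted by i+8, so successive shifts are 8, 9, 10, ….
On palace: p+8=x, a+9=j, l+10=v, a+11=l, c+12=o, e+13=r.

xjvlor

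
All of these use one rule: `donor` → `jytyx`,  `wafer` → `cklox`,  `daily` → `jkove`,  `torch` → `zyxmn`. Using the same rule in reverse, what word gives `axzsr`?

Shifts by position in donor: pos 0: d→j (+6), pos 1: o→y (+10), pos 2: n→t (+6), pos 3: o→y (+10) — repeating every 2. The shifts repeat in a cycle of length 2: positions 0,1,… shift by +6, +10, then the pattern repeats.
Undoing it on axzsr: a−6=u, x−10=n, z−6=t, s−10=i, r−6=l.

until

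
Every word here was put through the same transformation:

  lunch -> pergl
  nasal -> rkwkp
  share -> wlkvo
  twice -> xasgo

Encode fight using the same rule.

The shift depends on letter class: consonant l→p is +4, but vowel u→e is +10. Vowels shift forward by 10 and consonants shift forward by 4.
For fight: f(cons)+4=j, i(vowel)+10=s, g(cons)+4=k, h(cons)+4=l, t(cons)+4=x.

jsklx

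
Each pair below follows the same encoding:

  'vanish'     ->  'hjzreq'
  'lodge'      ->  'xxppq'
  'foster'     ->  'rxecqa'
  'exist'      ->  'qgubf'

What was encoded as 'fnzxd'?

It's a Vigenère-style cipher with numeric key [12,9]: position i shifts by key[i mod 2].
Undoing it on fnzxd: f−12=t, n−9=e, z−12=n, x−9=o, d−12=r.

tenor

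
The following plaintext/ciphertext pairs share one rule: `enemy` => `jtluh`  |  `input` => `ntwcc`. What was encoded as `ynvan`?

those

In enemy: e→j is +5, n→t is +6, e→l is +7, m→u is +8 — the shift increases by 1 each position. Letter i (0-indexed) is shifted by i+5, so successive shifts are 5, 6, 7, ….
Decoding ynvan: y−5=t, n−6=h, v−7=o, a−8=s, n−9=e.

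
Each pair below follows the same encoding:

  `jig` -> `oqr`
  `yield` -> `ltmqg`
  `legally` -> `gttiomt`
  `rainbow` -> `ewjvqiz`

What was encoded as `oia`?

The output letters match the input read backwards, each shifted +8: jig reversed is gij. Two steps: reverse the string, then apply a Caesar shift of +8.
Undoing it on oia: shift back: o−8=g, i−8=a, a−8=s → gas; then reverse → sag.

sag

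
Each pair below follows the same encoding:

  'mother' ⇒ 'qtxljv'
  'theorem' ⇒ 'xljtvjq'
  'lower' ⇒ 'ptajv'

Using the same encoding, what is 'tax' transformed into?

The shift depends on letter class: consonant m→q is +4, but vowel o→t is +5. Vowels shift forward by 5 and consonants shift forward by 4.
On tax: t(cons)+4=x, a(vowel)+5=f, x(cons)+4=b.

xfb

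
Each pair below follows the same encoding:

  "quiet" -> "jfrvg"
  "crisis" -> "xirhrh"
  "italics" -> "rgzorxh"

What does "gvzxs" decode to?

Each pair mirrors across the alphabet (q↔j, u↔f, i↔r): positions sum to 25. Letters are reflected about the middle of the alphabet (position → 25−position): Atbash.
Undoing it on gvzxs: g↔t, v↔e, z↔a, x↔c, s↔h.

teach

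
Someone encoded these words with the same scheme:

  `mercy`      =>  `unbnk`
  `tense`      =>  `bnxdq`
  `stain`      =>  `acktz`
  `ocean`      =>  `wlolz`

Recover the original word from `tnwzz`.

lemon

In mercy: m→u is +8, e→n is +9, r→b is +10, c→n is +11 — the shift increases by 1 each position. Letter i (0-indexed) is shifted by i+8, so successive shifts are 8, 9, 10, ….
Decoding tnwzz: t−8=l, n−9=e, w−10=m, z−11=o, z−12=n.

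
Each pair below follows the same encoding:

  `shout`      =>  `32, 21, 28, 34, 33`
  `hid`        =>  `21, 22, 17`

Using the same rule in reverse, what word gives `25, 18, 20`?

s is letter #19 and maps to 32: an offset of 13. The number is (letter's place in the alphabet, a=1) + 13.
Decoding 25, 18, 20: 25→(25−13)÷1=12=l, 18→(18−13)÷1=5=e, 20→(20−13)÷1=7=g.

leg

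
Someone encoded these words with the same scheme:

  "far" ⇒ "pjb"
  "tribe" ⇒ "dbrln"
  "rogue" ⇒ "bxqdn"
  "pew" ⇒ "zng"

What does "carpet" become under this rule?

mjbznd

The rule splits by letter class: vowels +9, consonants +10.
For carpet: c(cons)+10=m, a(vowel)+9=j, r(cons)+10=b, p(cons)+10=z, e(vowel)+9=n, t(cons)+10=d.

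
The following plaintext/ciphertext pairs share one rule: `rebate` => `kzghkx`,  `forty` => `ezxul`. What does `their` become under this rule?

The output letters match the input read backwards, each shifted +6: rebate reversed is etaber. Read the word backwards and shift each letter +6.
On their: reverse → rieht; then shift: r+6=x, i+6=o, e+6=k, h+6=n, t+6=z.

xoknz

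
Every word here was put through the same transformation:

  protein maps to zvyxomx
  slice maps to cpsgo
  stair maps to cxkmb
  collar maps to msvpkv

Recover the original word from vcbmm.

A repeating key of period 2 is used — shifts +10, +4 over and over.
Reversing it on vcbmm: v−10=l, c−4=y, b−10=r, m−4=i, m−10=c.

lyric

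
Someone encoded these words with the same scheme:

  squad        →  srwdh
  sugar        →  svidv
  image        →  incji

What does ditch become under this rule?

In squad: s→s is +0, q→r is +1, u→w is +2, a→d is +3 — the shift increases by 1 each position. Each letter shifts forward by its position index (0, 1, 2, …) — the shift grows by one for each successive letter.
For ditch: d+0=d, i+1=j, t+2=v, c+3=f, h+4=l.

djvfl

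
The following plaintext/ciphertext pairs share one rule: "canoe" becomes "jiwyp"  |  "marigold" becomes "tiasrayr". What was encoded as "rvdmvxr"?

knuckle

In canoe: c→j is +7, a→i is +8, n→w is +9, o→y is +10 — the shift increases by 1 each position. Letter i (0-indexed) is shifted by i+7, so successive shifts are 7, 8, 9, ….
Undoing it on rvdmvxr: r−7=k, v−8=n, d−9=u, m−10=c, v−11=k, x−12=l, r−13=e.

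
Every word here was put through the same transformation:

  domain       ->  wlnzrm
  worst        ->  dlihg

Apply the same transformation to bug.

Letters are reflected about the middle of the alphabet (position → 25−position): Atbash.
For bug: b↔y, u↔f, g↔t.

yft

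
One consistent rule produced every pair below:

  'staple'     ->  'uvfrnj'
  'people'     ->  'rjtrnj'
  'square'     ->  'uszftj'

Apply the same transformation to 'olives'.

tnnxju

The shift depends on letter class: consonant s→u is +2, but vowel a→f is +5. The rule splits by letter class: vowels +5, consonants +2.
For olives: o(vowel)+5=t, l(cons)+2=n, i(vowel)+5=n, v(cons)+2=x, e(vowel)+5=j, s(cons)+2=u.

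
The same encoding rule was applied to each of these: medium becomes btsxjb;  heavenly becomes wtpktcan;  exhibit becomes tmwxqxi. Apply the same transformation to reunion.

Compare letters: m→b is +15, e→t is +15, d→s is +15 — a constant shift. This is a Caesar cipher with shift 15.
For reunion: r+15=g, e+15=t, u+15=j, n+15=c, i+15=x, o+15=d, n+15=c.

gtjcxdc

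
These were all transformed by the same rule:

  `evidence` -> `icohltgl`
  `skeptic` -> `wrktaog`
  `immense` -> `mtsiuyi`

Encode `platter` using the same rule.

Shifts by position in evidence: pos 0: e→i (+4), pos 1: v→c (+7), pos 2: i→o (+6), pos 3: d→h (+4), pos 4: e→l (+7), pos 5: n→t (+6) — repeating every 3. A repeating key of period 3 is used — shifts +4, +7, +6 over and over.
For platter: p+4=t, l+7=s, a+6=g, t+4=x, t+7=a, e+6=k, r+4=v.

tsgxakv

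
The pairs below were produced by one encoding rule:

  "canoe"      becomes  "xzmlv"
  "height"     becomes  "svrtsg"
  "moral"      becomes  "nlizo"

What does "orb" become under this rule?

Letters are reflected about the middle of the alphabet (position → 25−position): Atbash.
Applying it to orb: o↔l, r↔i, b↔y.

liy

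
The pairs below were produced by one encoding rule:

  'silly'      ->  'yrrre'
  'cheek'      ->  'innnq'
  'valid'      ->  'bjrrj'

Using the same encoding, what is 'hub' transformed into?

The rule splits by letter class: vowels +9, consonants +6.
On hub: h(cons)+6=n, u(vowel)+9=d, b(cons)+6=h.

ndh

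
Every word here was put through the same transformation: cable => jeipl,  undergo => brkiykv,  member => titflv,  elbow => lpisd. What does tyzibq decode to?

museum

The shifts repeat in a cycle of length 2: positions 0,1,… shift by +7, +4, then the pattern repeats.
Reversing it on tyzibq: t−7=m, y−4=u, z−7=s, i−4=e, b−7=u, q−4=m.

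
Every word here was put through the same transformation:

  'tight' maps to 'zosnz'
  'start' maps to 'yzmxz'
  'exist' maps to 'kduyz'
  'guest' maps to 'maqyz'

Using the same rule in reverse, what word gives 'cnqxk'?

The shifts repeat in a cycle of length 3: positions 0,1,… shift by +6, +6, +12, then the pattern repeats.
Undoing it on cnqxk: c−6=w, n−6=h, q−12=e, x−6=r, k−6=e.

where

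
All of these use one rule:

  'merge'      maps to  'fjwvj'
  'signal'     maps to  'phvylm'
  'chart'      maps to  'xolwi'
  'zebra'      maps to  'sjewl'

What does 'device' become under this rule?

qjuhxj

Treating letters as 0–25, the rule is x ↦ 19x + 11 (mod 26).
Applying it to device: d(3)→19·3+11≡16=q; e(4)→19·4+11≡9=j; v(21)→19·21+11≡20=u; i(8)→19·8+11≡7=h; c(2)→19·2+11≡23=x; e(4)→19·4+11≡9=j (all mod 26).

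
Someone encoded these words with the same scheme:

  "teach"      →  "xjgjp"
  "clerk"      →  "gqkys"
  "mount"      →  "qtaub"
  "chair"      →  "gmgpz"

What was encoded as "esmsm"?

In teach: t→x is +4, e→j is +5, a→g is +6, c→j is +7 — the shift increases by 1 each position. Each letter shifts forward by (position + 4), i.e. 4, 5, 6, … — the shift grows by one for each successive letter.
Reversing it on esmsm: e−4=a, s−5=n, m−6=g, s−7=l, m−8=e.

angle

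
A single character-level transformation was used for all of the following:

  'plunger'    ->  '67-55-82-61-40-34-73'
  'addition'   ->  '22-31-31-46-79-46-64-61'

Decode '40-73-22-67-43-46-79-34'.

p(#16)→67 and l(#12)→55: differences scale by 3, so n = 3·pos + 19. Each letter becomes 3×(its alphabet position, a=1..z=26) + 19.
Reversing it on 40-73-22-67-43-46-79-34: 40→(40−19)÷3=7=g, 73→(73−19)÷3=18=r, 22→(22−19)÷3=1=a, 67→(67−19)÷3=16=p, 43→(43−19)÷3=8=h, 46→(46−19)÷3=9=i, 79→(79−19)÷3=20=t, 34→(34−19)÷3=5=e.

graphite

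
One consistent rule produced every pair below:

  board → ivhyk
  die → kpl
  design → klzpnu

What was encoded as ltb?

This is a Caesar cipher with shift 7.
Undoing it on ltb: l−7=e, t−7=m, b−7=u.

emu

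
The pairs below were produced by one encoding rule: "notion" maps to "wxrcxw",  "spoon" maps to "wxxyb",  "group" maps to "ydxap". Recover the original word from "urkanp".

Two steps: reverse the string, then apply a Caesar shift of +9.
Undoing it on urkanp: shift back: u−9=l, r−9=i, k−9=b, a−9=r, n−9=e, p−9=g → libreg; then reverse → gerbil.

gerbil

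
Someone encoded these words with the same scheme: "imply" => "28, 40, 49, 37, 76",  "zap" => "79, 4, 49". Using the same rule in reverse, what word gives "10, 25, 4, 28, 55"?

chair

The formula is n = 3×(alphabet index, a=1) + 1.
Undoing it on 10, 25, 4, 28, 55: 10→(10−1)÷3=3=c, 25→(25−1)÷3=8=h, 4→(4−1)÷3=1=a, 28→(28−1)÷3=9=i, 55→(55−1)÷3=18=r.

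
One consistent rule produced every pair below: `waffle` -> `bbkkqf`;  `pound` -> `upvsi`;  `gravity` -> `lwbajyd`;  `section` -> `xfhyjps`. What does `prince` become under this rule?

Vowels shift forward by 1 and consonants shift forward by 5.
Applying it to prince: p(cons)+5=u, r(cons)+5=w, i(vowel)+1=j, n(cons)+5=s, c(cons)+5=h, e(vowel)+1=f.

uwjshf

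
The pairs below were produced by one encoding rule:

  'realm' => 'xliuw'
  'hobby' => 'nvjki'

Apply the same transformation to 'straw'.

yazjg

Each letter shifts forward by (position + 6), i.e. 6, 7, 8, … — the shift grows by one for each successive letter.
On straw: s+6=y, t+7=a, r+8=z, a+9=j, w+10=g.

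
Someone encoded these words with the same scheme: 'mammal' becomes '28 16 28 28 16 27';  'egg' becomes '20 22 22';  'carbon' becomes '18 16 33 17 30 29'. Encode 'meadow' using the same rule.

28 20 16 19 30 38

m is letter #13 and maps to 28: an offset of 15. Letters become their 1-based position plus 15 (so a→16, b→17, …).
For meadow: m=13→28, e=5→20, a=1→16, d=4→19, o=15→30, w=23→38.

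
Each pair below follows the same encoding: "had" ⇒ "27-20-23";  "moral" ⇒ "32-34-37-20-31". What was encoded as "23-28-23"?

did

h is letter #8 and maps to 27: an offset of 19. The number is (letter's place in the alphabet, a=1) + 19.
Decoding 23-28-23: 23→(23−19)÷1=4=d, 28→(28−19)÷1=9=i, 23→(23−19)÷1=4=d.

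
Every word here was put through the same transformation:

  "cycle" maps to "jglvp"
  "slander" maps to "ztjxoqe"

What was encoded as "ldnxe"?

Each letter shifts forward by (position + 7), i.e. 7, 8, 9, … — the shift grows by one for each successive letter.
Reversing it on ldnxe: l−7=e, d−8=v, n−9=e, x−10=n, e−11=t.

event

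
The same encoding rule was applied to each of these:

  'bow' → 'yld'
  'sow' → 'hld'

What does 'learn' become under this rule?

Each pair mirrors across the alphabet (b↔y, o↔l, w↔d): positions sum to 25. Each letter is replaced by its mirror in the alphabet: a↔z, b↔y, c↔x, and so on (the Atbash cipher).
Applying it to learn: l↔o, e↔v, a↔z, r↔i, n↔m.

ovzim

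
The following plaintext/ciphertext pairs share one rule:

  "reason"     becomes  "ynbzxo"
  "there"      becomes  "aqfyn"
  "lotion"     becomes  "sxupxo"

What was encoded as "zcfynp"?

A repeating key of period 3 is used — shifts +7, +9, +1 over and over.
Reversing it on zcfynp: z−7=s, c−9=t, f−1=e, y−7=r, n−9=e, p−1=o.

stereo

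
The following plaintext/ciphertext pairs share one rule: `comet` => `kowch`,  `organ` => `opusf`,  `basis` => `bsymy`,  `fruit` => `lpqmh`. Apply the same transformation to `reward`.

pcispt

c(2)→k(10) and o(14)→o(14) fit y≡9x+18 (mod 26); the inverse of 9 mod 26 is 3. Each letter's alphabet position (a=0..z=25) is mapped through 9·x+18 mod 26 — an affine cipher.
Applying it to reward: r(17)→9·17+18≡15=p; e(4)→9·4+18≡2=c; w(22)→9·22+18≡8=i; a(0)→9·0+18≡18=s; r(17)→9·17+18≡15=p; d(3)→9·3+18≡19=t (all mod 26).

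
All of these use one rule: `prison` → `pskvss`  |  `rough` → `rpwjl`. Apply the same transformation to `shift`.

sikix

Each letter shifts forward by its position index (0, 1, 2, …) — the shift grows by one for each successive letter.
For shift: s+0=s, h+1=i, i+2=k, f+3=i, t+4=x.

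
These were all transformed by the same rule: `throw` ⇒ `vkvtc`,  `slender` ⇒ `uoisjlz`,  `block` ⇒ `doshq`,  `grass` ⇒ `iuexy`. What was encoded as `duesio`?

In throw: t→v is +2, h→k is +3, r→v is +4, o→t is +5 — the shift increases by 1 each position. Letter i (0-indexed) is shifted by i+2, so successive shifts are 2, 3, 4, ….
Reversing it on duesio: d−2=b, u−3=r, e−4=a, s−5=n, i−6=c, o−7=h.

branch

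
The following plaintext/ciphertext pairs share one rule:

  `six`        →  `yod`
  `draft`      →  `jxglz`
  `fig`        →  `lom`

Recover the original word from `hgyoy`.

Compare letters: s→y is +6, i→o is +6, x→d is +6 — a constant shift. This is a Caesar cipher with shift 6.
Reversing it on hgyoy: h−6=b, g−6=a, y−6=s, o−6=i, y−6=s.

basis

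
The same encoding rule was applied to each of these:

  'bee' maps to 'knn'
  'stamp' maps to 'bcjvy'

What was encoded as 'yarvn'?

Compare letters: b→k is +9, e→n is +9, e→n is +9 — a constant shift. Each letter is shifted forward by 9 in the alphabet (a Caesar shift of +9).
Decoding yarvn: y−9=p, a−9=r, r−9=i, v−9=m, n−9=e.

prime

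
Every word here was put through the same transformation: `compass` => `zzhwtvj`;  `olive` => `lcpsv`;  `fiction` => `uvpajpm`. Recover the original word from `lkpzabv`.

The output letters match the input read backwards, each shifted +7: compass reversed is ssapmoc. Read the word backwards and shift each letter +7.
Decoding lkpzabv: shift back: l−7=e, k−7=d, p−7=i, z−7=s, a−7=t, b−7=u, v−7=o → edistuo; then reverse → outside.

outside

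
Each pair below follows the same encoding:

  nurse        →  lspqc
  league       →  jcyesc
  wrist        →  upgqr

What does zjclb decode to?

Every letter moves 24 places later in the alphabet, wrapping around z→a.
Reversing it on zjclb: z−24=b, j−24=l, c−24=e, l−24=n, b−24=d.

blend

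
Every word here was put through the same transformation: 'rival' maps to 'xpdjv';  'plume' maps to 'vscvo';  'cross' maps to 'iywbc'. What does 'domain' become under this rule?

Letter i (0-indexed) is shifted by i+6, so successive shifts are 6, 7, 8, ….
On domain: d+6=j, o+7=v, m+8=u, a+9=j, i+10=s, n+11=y.

jvujsy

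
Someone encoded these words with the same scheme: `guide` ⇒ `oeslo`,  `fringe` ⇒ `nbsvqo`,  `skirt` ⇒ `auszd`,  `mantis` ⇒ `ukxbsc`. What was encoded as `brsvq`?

thing

The shifts repeat in a cycle of length 3: positions 0,1,… shift by +8, +10, +10, then the pattern repeats.
Decoding brsvq: b−8=t, r−10=h, s−10=i, v−8=n, q−10=g.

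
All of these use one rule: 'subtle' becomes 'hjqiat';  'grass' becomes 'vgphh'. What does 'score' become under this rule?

Compare letters: s→h is +15, u→j is +15, b→q is +15 — a constant shift. It's a constant shift of +15 (ROT15).
For score: s+15=h, c+15=r, o+15=d, r+15=g, e+15=t.

hrdgt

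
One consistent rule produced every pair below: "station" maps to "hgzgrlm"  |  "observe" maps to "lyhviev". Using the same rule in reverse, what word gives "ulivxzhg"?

forecast

Letters are reflected about the middle of the alphabet (position → 25−position): Atbash.
Undoing it on ulivxzhg: u↔f, l↔o, i↔r, v↔e, x↔c, z↔a, h↔s, g↔t.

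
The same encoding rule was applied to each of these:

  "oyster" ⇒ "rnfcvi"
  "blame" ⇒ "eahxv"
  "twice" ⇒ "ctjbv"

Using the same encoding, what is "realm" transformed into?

ivhax

Treating letters as 0–25, the rule is x ↦ 23x + 7 (mod 26).
On realm: r(17)→23·17+7≡8=i; e(4)→23·4+7≡21=v; a(0)→23·0+7≡7=h; l(11)→23·11+7≡0=a; m(12)→23·12+7≡23=x (all mod 26).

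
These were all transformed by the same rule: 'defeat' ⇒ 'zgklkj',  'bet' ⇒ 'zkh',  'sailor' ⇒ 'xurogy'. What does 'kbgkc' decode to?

weave

The output letters match the input read backwards, each shifted +6: defeat reversed is taefed. Two steps: reverse the string, then apply a Caesar shift of +6.
Reversing it on kbgkc: shift back: k−6=e, b−6=v, g−6=a, k−6=e, c−6=w → evaew; then reverse → weave.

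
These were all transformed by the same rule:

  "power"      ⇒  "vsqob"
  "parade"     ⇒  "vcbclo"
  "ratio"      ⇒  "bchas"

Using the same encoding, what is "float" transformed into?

p(15)→v(21) and o(14)→s(18) fit y≡3x+2 (mod 26); the inverse of 3 mod 26 is 9. This is an affine cipher: with a=0,…,z=25, each position x becomes (3x+2) mod 26.
For float: f(5)→3·5+2≡17=r; l(11)→3·11+2≡9=j; o(14)→3·14+2≡18=s; a(0)→3·0+2≡2=c; t(19)→3·19+2≡7=h (all mod 26).

rjsch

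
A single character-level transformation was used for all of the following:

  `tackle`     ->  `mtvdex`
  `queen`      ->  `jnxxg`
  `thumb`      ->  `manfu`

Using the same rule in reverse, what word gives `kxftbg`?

Compare letters: t→m is +19, a→t is +19, c→v is +19 — a constant shift. Each letter is shifted forward by 19 in the alphabet (a Caesar shift of +19).
Reversing it on kxftbg: k−19=r, x−19=e, f−19=m, t−19=a, b−19=i, g−19=n.

remain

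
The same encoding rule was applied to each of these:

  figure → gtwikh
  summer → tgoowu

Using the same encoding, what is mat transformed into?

vco

The output letters match the input read backwards, each shifted +2: figure reversed is erugif. The word is reversed, then every letter is shifted forward by 2.
On mat: reverse → tam; then shift: t+2=v, a+2=c, m+2=o.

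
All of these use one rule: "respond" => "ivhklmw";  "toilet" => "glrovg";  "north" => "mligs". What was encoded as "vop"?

Each pair mirrors across the alphabet (r↔i, e↔v, s↔h): positions sum to 25. Each letter is replaced by its mirror in the alphabet: a↔z, b↔y, c↔x, and so on (the Atbash cipher).
Reversing it on vop: v↔e, o↔l, p↔k.

elk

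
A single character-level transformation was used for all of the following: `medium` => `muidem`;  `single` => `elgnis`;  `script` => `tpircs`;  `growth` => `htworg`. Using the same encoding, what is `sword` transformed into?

drows

The output letters match the input read backwards: medium reversed is muidem. It's just the letters in reverse order.
For sword: reverse → drows.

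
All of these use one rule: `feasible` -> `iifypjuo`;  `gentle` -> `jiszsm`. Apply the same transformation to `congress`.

fssmymbc

In feasible: f→i is +3, e→i is +4, a→f is +5, s→y is +6 — the shift increases by 1 each position. Letter i (0-indexed) is shifted by i+3, so successive shifts are 3, 4, 5, ….
For congress: c+3=f, o+4=s, n+5=s, g+6=m, r+7=y, e+8=m, s+9=b, s+10=c.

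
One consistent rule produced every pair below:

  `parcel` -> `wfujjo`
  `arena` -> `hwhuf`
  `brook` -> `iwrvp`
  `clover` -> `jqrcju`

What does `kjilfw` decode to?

defeat

Shifts by position in parcel: pos 0: p→w (+7), pos 1: a→f (+5), pos 2: r→u (+3), pos 3: c→j (+7), pos 4: e→j (+5), pos 5: l→o (+3) — repeating every 3. It's a Vigenère-style cipher with numeric key [7,5,3]: position i shifts by key[i mod 3].
Decoding kjilfw: k−7=d, j−5=e, i−3=f, l−7=e, f−5=a, w−3=t.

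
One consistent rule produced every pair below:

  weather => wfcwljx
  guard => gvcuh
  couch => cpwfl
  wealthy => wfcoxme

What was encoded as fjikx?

fight

In weather: w→w is +0, e→f is +1, a→c is +2, t→w is +3 — the shift increases by 1 each position. Each letter shifts forward by its position index (0, 1, 2, …) — the shift grows by one for each successive letter.
Undoing it on fjikx: f−0=f, j−1=i, i−2=g, k−3=h, x−4=t.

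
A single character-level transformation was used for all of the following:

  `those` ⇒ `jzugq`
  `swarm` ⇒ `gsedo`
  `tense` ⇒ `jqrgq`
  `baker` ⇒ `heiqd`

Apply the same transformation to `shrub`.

t(19)→j(9) and h(7)→z(25) fit y≡3x+4 (mod 26); the inverse of 3 mod 26 is 9. This is an affine cipher: with a=0,…,z=25, each position x becomes (3x+4) mod 26.
On shrub: s(18)→3·18+4≡6=g; h(7)→3·7+4≡25=z; r(17)→3·17+4≡3=d; u(20)→3·20+4≡12=m; b(1)→3·1+4≡7=h (all mod 26).

gzdmh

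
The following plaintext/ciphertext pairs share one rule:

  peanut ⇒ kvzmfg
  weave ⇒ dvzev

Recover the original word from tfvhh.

Each pair mirrors across the alphabet (p↔k, e↔v, a↔z): positions sum to 25. Letters are reflected about the middle of the alphabet (position → 25−position): Atbash.
Undoing it on tfvhh: t↔g, f↔u, v↔e, h↔s, h↔s.

guess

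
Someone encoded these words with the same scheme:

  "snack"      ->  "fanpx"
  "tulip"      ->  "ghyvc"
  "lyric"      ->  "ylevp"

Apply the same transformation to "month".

Compare letters: s→f is +13, n→a is +13, a→n is +13 — a constant shift. Each letter is shifted forward by 13 in the alphabet (a Caesar shift of +13).
On month: m+13=z, o+13=b, n+13=a, t+13=g, h+13=u.

zbagu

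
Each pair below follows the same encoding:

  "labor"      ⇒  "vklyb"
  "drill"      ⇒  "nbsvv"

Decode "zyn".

Compare letters: l→v is +10, a→k is +10, b→l is +10 — a constant shift. It's a constant shift of +10 (ROT10).
Reversing it on zyn: z−10=p, y−10=o, n−10=d.

pod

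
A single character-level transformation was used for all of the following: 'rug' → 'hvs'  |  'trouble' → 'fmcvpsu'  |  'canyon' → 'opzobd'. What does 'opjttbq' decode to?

The output letters match the input read backwards, each shifted +1: rug reversed is gur. The word is reversed, then every letter is shifted forward by 1.
Reversing it on opjttbq: shift back: o−1=n, p−1=o, j−1=i, t−1=s, t−1=s, b−1=a, q−1=p → noissap; then reverse → passion.

passion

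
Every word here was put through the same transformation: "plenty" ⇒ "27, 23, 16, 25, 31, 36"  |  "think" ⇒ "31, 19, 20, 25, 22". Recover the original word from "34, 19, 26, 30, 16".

p is letter #16 and maps to 27: an offset of 11. Each letter is replaced by its alphabet position (a=1..z=26) + 11.
Undoing it on 34, 19, 26, 30, 16: 34→(34−11)÷1=23=w, 19→(19−11)÷1=8=h, 26→(26−11)÷1=15=o, 30→(30−11)÷1=19=s, 16→(16−11)÷1=5=e.

whose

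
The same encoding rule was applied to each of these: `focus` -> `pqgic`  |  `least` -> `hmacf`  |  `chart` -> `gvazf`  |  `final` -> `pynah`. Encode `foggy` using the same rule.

Treating letters as 0–25, the rule is x ↦ 3x + 0 (mod 26).
On foggy: f(5)→3·5+0≡15=p; o(14)→3·14+0≡16=q; g(6)→3·6+0≡18=s; g(6)→3·6+0≡18=s; y(24)→3·24+0≡20=u (all mod 26).

pqssu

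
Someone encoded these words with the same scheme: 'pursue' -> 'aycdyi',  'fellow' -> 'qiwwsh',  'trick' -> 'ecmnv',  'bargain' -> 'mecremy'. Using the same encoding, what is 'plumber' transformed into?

awyxmic

The shift depends on letter class: consonant p→a is +11, but vowel u→y is +4. The rule splits by letter class: vowels +4, consonants +11.
On plumber: p(cons)+11=a, l(cons)+11=w, u(vowel)+4=y, m(cons)+11=x, b(cons)+11=m, e(vowel)+4=i, r(cons)+11=c.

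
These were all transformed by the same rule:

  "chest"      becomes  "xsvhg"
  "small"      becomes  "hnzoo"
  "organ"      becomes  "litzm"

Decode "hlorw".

Each pair mirrors across the alphabet (c↔x, h↔s, e↔v): positions sum to 25. Letters are reflected about the middle of the alphabet (position → 25−position): Atbash.
Decoding hlorw: h↔s, l↔o, o↔l, r↔i, w↔d.

solid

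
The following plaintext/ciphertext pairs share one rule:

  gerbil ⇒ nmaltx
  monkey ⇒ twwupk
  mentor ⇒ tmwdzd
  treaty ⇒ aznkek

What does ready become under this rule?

Each letter shifts forward by (position + 7), i.e. 7, 8, 9, … — the shift grows by one for each successive letter.
For ready: r+7=y, e+8=m, a+9=j, d+10=n, y+11=j.

ymjnj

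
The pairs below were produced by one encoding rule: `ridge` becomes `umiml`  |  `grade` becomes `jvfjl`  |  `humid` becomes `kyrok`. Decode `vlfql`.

shake

In ridge: r→u is +3, i→m is +4, d→i is +5, g→m is +6 — the shift increases by 1 each position. Letter i (0-indexed) is shifted by i+3, so successive shifts are 3, 4, 5, ….
Decoding vlfql: v−3=s, l−4=h, f−5=a, q−6=k, l−7=e.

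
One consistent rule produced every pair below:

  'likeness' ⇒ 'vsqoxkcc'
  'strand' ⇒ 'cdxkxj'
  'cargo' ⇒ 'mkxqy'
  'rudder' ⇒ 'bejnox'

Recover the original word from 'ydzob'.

It's a Vigenère-style cipher with numeric key [10,10,6]: position i shifts by key[i mod 3].
Undoing it on ydzob: y−10=o, d−10=t, z−6=t, o−10=e, b−10=r.

otter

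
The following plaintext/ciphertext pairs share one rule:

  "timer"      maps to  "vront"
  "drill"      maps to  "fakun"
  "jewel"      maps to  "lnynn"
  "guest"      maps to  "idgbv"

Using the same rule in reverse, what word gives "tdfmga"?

rudder

Shifts by position in timer: pos 0: t→v (+2), pos 1: i→r (+9), pos 2: m→o (+2), pos 3: e→n (+9) — repeating every 2. The shifts repeat in a cycle of length 2: positions 0,1,… shift by +2, +9, then the pattern repeats.
Undoing it on tdfmga: t−2=r, d−9=u, f−2=d, m−9=d, g−2=e, a−9=r.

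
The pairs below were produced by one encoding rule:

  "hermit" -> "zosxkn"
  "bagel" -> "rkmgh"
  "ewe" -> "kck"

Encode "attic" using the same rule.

The output letters match the input read backwards, each shifted +6: hermit reversed is timreh. The word is reversed, then every letter is shifted forward by 6.
On attic: reverse → citta; then shift: c+6=i, i+6=o, t+6=z, t+6=z, a+6=g.

iozzg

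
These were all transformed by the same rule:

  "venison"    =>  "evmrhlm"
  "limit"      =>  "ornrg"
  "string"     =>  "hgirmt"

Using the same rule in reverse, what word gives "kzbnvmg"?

This is the alphabet-reversal cipher (Atbash): a becomes z, b becomes y, etc.
Decoding kzbnvmg: k↔p, z↔a, b↔y, n↔m, v↔e, m↔n, g↔t.

payment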